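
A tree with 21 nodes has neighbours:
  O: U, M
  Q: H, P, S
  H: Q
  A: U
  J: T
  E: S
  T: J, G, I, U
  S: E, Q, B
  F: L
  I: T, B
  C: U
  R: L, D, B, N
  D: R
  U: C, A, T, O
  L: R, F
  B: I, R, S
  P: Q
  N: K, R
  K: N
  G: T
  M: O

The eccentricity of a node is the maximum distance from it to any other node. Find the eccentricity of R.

The node farthest from R is M, via R–B–I–T–U–O–M — 6 edges.

6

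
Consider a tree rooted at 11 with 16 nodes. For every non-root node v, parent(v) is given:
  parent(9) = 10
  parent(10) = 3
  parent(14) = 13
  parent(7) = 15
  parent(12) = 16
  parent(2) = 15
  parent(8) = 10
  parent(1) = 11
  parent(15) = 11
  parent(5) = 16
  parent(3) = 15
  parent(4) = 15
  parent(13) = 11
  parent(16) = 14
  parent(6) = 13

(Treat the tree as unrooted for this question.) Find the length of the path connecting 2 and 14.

The path is 2 - 15 - 11 - 13 - 14, which has 4 edges.

4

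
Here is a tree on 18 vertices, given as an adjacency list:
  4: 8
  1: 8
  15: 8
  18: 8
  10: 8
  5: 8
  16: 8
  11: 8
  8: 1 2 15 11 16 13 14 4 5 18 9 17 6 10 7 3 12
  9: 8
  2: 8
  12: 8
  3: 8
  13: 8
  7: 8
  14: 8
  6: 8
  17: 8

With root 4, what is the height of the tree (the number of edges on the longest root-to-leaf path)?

2

A deepest node is 17, reached by 4-8-17.
That path has 2 edges, so the height is 2.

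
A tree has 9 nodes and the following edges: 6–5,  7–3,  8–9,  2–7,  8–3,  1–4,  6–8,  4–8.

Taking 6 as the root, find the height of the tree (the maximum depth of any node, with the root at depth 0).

4

2 sits deepest: 6 – 8 – 3 – 7 – 2 — 4 edges from the root.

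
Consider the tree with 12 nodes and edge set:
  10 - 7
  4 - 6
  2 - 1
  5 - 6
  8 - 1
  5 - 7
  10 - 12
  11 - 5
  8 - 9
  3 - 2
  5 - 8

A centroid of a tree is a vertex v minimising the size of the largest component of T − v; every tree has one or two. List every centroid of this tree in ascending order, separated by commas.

Delete 5: the remaining components have sizes 5, 3, 2, 1. Max 5 ≤ 6, so 5 is a centroid.
No neighbour of 5 does as well, so 5 is the unique centroid.

5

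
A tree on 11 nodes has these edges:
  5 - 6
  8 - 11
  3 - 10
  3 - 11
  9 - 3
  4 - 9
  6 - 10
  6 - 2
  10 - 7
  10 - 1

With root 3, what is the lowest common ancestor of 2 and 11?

3

2's ancestor chain is 2, 6, 10, 3 and 11's is 11, 3; they first meet at 3.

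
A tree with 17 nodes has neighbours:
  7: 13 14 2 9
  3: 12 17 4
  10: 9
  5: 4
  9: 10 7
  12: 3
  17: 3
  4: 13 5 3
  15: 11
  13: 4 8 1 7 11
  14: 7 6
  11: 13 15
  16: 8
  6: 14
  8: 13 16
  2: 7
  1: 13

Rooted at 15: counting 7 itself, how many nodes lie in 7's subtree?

6

7's subtree: {7, 14, 9, 2, 6, 10}, size 6.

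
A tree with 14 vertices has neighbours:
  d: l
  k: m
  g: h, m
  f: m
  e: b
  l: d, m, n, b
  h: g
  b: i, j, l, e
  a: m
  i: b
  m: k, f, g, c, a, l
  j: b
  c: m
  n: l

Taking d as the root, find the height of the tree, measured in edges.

The longest root-to-leaf path is d-l-m-g-h (4 edges).

4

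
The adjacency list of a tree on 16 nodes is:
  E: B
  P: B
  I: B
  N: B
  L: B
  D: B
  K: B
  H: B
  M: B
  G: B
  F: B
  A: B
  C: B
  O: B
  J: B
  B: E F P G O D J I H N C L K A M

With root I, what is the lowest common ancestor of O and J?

Path O→root: O B I; path J→root: J B I.
First common node: B.

B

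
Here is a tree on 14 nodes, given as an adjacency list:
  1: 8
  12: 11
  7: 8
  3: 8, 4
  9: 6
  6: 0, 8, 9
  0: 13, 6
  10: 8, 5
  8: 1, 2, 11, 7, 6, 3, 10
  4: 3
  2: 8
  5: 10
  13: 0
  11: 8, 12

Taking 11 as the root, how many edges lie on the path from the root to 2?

2

Path from 11 to 2: 11–8–2, which has 2 edges.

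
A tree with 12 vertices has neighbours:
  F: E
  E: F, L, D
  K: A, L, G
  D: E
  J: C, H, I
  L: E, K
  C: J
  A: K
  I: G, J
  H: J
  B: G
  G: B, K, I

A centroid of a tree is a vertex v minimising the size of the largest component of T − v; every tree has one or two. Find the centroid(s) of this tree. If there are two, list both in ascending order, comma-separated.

Removing G splits the tree into components of sizes 6, 4, 1; the largest is 6 ≤ ⌊12/2⌋ = 6.
Its neighbour K also leaves a largest component of size 6, so both are centroids.

G, K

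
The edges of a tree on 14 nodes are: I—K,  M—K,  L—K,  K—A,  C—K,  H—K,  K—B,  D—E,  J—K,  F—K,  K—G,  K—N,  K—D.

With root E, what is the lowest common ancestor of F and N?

F's ancestor chain is F, K, D, E and N's is N, K, D, E; they first meet at K.

K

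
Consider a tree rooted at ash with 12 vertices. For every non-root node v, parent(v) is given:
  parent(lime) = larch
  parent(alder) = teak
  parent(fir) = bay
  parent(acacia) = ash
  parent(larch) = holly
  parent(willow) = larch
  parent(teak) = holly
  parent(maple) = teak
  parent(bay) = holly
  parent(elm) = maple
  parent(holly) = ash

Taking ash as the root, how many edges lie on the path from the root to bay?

2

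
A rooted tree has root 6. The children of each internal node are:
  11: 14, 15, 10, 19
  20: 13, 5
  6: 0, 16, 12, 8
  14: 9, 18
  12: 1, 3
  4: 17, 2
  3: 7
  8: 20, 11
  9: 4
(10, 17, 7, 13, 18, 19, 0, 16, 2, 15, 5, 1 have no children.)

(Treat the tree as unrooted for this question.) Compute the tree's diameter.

9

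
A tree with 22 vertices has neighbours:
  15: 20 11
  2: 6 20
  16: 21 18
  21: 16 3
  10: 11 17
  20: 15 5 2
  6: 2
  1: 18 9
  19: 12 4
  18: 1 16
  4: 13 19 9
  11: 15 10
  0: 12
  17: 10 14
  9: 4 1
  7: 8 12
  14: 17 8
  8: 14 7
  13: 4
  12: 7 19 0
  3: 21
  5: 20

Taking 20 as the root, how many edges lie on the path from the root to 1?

Climbing from 1 to the root: 1–9–4–19–12–7–8–14–17–10–11–15–20. That's 12 steps.

12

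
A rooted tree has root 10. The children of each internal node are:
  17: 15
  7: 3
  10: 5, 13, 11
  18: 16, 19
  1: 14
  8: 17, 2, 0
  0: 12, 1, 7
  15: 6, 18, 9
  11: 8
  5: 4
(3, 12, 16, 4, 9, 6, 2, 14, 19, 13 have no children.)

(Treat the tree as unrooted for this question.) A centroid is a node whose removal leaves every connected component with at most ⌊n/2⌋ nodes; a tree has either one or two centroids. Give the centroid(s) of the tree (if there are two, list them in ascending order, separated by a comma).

Delete 8: the remaining components have sizes 7, 6, 5, 1. Max 7 ≤ 10, so 8 is a centroid.
Every other node leaves some component of size > 10, so the centroid is unique.

8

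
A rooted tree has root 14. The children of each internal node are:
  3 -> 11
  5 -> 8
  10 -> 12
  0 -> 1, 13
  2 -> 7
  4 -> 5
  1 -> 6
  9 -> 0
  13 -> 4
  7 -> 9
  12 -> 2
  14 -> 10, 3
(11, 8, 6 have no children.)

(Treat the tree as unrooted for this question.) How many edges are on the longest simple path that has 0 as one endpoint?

8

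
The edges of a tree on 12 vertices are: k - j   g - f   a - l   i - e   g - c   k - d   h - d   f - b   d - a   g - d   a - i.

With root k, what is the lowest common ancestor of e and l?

Ancestors of e (toward the root): e, i, a, d, k.
Ancestors of l: l, a, d, k.
The deepest node appearing in both lists is a.

a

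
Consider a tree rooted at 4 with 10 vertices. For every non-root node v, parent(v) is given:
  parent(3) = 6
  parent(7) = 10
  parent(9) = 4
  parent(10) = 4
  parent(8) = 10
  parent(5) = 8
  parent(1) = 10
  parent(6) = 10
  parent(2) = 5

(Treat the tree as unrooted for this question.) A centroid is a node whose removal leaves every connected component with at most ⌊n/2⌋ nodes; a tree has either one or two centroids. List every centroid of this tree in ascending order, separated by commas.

Delete 10: the remaining components have sizes 3, 2, 2, 1, 1. Max 3 ≤ 5, so 10 is a centroid.
Every other node leaves some component of size > 5, so the centroid is unique.

10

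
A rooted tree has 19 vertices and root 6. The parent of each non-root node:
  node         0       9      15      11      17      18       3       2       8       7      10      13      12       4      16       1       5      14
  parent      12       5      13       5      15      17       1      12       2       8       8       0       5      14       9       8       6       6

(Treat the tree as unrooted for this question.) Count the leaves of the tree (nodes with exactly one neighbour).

7

The leaves are 3, 4, 7, 10, 11, 16, 18.
That is 7 leaves.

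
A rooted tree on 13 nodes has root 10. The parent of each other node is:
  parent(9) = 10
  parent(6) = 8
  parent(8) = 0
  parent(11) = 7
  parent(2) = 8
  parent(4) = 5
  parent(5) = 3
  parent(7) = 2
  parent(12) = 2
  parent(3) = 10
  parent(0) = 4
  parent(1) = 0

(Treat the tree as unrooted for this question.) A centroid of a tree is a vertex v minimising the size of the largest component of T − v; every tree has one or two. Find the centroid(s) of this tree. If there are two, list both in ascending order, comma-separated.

0

If 0 is removed the pieces have sizes 6, 5, 1, all ≤ ⌊13/2⌋ = 6.
No neighbour of 0 does as well, so 0 is the unique centroid.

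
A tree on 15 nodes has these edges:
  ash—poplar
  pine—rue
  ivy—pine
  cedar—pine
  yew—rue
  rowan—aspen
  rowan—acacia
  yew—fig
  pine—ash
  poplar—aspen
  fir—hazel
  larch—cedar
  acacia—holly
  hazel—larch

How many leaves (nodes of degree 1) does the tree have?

4

The leaves are fig, fir, holly, ivy.
That is 4 leaves.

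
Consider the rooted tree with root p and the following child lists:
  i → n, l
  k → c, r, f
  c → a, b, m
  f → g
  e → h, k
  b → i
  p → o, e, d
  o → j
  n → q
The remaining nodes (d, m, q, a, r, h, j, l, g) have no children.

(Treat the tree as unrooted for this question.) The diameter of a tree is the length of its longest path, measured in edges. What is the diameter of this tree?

9

BFS from q reaches j last, at distance 9; BFS from j confirms no node is farther.
Path: q – n – i – b – c – k – e – p – o – j.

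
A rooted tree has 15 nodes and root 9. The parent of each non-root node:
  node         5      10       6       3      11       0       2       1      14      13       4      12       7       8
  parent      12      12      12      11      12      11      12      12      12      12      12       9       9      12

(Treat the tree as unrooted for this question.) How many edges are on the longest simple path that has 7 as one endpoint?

4

Distances from 7 peak at 4, attained at 0 (3 also at distance 4).
7 – 9 – 12 – 11 – 0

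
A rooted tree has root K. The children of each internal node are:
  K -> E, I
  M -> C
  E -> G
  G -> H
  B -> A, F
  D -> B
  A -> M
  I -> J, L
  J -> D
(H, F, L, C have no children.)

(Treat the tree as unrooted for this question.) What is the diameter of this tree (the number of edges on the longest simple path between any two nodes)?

A longest path is H - G - E - K - I - J - D - B - A - M - C, with 10 edges.

10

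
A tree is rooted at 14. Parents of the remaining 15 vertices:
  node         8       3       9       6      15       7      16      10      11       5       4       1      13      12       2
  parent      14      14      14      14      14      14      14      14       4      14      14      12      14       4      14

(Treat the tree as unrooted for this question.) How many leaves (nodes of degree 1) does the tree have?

The leaves are 1, 2, 3, 5, 6, 7, 8, 9, 10, 11, 13, 15, 16.
That is 13 leaves.

13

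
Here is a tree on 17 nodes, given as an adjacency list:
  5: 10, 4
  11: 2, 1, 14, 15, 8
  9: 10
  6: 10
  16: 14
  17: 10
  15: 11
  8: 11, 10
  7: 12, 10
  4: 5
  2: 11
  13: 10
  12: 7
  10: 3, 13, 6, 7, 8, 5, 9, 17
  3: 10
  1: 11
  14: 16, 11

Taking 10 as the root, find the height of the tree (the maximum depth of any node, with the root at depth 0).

A deepest node is 16, reached by 10-8-11-14-16.
That path has 4 edges, so the height is 4.

4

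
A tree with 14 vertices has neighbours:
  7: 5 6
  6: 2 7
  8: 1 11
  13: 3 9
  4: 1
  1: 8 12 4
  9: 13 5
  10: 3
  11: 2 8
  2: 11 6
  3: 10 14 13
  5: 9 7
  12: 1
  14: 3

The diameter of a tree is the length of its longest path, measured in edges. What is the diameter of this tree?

A longest path is 10 - 3 - 13 - 9 - 5 - 7 - 6 - 2 - 11 - 8 - 1 - 12, with 11 edges.

11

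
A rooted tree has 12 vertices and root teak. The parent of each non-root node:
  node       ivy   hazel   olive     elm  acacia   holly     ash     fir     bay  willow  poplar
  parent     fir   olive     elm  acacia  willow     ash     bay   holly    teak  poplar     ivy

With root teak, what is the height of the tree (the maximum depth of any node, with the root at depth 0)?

The longest root-to-leaf path is teak → bay → ash → holly → fir → ivy → poplar → willow → acacia → elm → olive → hazel (11 edges).

11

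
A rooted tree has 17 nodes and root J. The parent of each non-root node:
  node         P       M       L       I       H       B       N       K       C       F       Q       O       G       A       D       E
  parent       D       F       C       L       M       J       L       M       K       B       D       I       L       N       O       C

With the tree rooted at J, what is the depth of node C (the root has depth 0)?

Path from J to C: J – B – F – M – K – C, which has 5 edges.

5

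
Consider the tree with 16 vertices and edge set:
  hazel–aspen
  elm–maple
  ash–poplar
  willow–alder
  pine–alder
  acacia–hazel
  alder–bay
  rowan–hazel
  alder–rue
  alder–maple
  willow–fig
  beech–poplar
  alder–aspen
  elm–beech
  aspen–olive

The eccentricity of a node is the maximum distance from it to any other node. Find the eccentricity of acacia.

8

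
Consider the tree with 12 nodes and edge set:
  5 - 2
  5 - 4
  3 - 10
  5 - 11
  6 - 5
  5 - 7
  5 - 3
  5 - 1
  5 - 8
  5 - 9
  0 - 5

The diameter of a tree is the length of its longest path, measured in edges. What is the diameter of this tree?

BFS from 10 reaches 6 last, at distance 3; BFS from 6 confirms no node is farther.
Path: 10-3-5-6.

3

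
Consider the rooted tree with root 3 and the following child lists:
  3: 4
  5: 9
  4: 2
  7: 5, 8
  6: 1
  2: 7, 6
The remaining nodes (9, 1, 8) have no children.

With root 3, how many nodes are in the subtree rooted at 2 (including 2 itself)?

7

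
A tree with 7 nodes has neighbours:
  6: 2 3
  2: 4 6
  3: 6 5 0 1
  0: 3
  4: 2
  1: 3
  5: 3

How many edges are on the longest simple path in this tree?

A longest path is 4–2–6–3–5, with 4 edges.

4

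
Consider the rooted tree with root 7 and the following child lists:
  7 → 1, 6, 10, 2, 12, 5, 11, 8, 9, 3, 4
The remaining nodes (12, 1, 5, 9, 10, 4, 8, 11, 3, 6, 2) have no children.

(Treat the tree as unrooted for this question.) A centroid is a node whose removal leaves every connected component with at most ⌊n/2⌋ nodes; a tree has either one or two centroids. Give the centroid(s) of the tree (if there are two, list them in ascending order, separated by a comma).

Delete 7: the remaining components have sizes 1, 1, 1, 1, 1, 1, 1, 1, 1, 1, 1. Max 1 ≤ 6, so 7 is a centroid.
Every other node leaves some component of size > 6, so the centroid is unique.

7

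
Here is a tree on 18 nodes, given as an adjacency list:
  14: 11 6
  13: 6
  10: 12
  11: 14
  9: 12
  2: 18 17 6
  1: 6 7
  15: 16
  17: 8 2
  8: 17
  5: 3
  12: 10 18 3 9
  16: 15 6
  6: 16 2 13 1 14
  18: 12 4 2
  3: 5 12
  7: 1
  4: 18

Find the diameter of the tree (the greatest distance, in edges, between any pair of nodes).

7

A longest path is 15 - 16 - 6 - 2 - 18 - 12 - 3 - 5, with 7 edges.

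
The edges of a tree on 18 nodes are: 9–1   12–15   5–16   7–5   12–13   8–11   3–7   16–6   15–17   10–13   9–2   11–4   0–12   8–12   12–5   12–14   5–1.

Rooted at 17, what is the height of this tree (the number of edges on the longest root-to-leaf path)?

2 sits deepest: 17–15–12–5–1–9–2 — 6 edges from the root.

6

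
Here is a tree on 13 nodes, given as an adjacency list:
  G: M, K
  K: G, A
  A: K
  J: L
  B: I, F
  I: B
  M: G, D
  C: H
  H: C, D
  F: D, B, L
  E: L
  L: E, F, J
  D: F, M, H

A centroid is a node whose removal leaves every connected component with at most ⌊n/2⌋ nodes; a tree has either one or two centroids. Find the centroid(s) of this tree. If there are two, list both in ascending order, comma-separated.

D

Removing D splits the tree into components of sizes 6, 4, 2; the largest is 6 ≤ ⌊13/2⌋ = 6.
No neighbour of D does as well, so D is the unique centroid.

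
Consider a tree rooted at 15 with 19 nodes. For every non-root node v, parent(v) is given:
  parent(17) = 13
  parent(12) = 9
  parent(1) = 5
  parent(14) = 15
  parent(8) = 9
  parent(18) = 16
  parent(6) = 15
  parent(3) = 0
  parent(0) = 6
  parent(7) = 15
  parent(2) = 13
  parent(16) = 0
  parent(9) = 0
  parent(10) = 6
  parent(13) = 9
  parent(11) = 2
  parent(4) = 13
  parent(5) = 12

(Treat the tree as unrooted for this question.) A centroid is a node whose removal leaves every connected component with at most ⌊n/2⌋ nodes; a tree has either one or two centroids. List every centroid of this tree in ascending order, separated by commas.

Delete 9: the remaining components have sizes 9, 5, 3, 1. Max 9 ≤ 9, so 9 is a centroid.
Every other node leaves some component of size > 9, so the centroid is unique.

9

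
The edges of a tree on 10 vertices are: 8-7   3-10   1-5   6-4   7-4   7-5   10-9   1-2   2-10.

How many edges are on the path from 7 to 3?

5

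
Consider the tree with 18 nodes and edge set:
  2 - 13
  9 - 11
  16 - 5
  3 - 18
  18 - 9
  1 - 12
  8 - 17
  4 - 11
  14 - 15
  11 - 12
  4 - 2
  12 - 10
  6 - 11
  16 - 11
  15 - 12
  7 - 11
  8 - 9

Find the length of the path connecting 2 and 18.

The path is 2 – 4 – 11 – 9 – 18, which has 4 edges.

4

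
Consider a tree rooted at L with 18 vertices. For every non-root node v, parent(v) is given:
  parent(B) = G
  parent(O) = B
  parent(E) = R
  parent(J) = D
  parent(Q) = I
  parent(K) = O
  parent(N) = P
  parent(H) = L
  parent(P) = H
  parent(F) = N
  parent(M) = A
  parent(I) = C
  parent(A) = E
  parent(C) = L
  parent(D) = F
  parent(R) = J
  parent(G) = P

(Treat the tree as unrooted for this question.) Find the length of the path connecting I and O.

The path is I - C - L - H - P - G - B - O, which has 7 edges.

7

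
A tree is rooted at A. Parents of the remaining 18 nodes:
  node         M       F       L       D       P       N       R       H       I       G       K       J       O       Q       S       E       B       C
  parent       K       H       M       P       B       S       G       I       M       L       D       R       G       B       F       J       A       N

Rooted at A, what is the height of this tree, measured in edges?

The longest root-to-leaf path is A–B–P–D–K–M–I–H–F–S–N–C (11 edges).

11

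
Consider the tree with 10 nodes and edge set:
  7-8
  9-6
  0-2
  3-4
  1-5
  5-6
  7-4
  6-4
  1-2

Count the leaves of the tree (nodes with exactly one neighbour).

Exactly 4 nodes have a single neighbour: 0, 3, 8, 9.

4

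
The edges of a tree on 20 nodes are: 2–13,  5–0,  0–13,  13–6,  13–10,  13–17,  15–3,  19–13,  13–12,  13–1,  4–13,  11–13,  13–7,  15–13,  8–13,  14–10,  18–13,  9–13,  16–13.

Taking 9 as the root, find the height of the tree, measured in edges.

3

A deepest node is 5, reached by 9–13–0–5.
That path has 3 edges, so the height is 3.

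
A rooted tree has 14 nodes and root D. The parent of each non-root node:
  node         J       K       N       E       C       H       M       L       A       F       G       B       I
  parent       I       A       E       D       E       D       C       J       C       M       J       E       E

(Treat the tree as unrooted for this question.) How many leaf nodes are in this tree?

7

Exactly 7 nodes have a single neighbour: B, F, G, H, K, L, N.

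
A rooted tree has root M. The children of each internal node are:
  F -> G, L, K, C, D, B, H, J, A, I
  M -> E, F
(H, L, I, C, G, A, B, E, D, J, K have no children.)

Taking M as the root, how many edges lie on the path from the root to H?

2

Path from M to H: M – F – H, which has 2 edges.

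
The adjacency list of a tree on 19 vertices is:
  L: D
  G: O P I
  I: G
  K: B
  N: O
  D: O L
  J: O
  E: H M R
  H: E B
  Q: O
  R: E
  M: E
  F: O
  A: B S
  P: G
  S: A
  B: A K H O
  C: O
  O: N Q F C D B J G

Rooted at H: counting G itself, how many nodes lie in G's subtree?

3

Descendants of G (including itself): G, I, P. That's 3.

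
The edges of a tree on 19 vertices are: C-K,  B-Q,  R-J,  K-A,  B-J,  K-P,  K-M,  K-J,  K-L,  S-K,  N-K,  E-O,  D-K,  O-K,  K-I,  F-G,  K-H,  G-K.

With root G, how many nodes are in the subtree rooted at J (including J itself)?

The subtree rooted at J contains: J, R, B, Q — 4 nodes.

4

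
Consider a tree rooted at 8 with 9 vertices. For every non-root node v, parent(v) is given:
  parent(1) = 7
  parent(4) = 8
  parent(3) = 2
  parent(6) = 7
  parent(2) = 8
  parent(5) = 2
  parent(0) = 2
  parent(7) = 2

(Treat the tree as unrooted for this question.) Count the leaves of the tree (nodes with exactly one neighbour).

The leaves are 0, 1, 3, 4, 5, 6.
That is 6 leaves.

6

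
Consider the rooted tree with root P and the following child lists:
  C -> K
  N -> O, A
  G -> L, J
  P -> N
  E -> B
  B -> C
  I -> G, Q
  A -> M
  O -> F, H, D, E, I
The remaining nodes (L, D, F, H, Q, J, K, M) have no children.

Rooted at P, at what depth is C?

5

Climbing from C to the root: C → B → E → O → N → P. That's 5 steps.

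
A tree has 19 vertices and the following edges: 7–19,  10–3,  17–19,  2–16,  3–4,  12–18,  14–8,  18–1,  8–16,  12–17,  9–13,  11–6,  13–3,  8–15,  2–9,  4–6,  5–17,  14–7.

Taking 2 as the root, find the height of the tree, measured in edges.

9

The longest root-to-leaf path is 2–16–8–14–7–19–17–12–18–1 (9 edges).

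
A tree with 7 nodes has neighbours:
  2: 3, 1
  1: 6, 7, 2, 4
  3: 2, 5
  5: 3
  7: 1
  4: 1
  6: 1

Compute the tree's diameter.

4

Starting from 4, a farthest node is 5 at distance 4.
One longest path: 4 - 1 - 2 - 3 - 5.
So the diameter is 4.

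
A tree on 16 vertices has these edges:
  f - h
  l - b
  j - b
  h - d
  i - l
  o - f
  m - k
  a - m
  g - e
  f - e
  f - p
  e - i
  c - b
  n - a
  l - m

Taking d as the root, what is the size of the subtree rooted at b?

3

Descendants of b (including itself): b, j, c. That's 3.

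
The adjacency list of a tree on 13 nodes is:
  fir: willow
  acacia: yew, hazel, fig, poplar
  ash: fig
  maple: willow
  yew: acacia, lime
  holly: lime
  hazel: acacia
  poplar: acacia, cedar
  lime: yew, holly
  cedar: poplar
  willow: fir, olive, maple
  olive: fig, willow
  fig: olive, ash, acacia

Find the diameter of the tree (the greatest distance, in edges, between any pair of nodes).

Starting from maple, a farthest node is holly at distance 7.
One longest path: maple - willow - olive - fig - acacia - yew - lime - holly.
So the diameter is 7.

7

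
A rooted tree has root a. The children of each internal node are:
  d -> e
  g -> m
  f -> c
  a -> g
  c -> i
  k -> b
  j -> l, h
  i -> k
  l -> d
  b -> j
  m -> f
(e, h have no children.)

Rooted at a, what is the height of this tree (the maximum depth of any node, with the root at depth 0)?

11

The longest root-to-leaf path is a – g – m – f – c – i – k – b – j – l – d – e (11 edges).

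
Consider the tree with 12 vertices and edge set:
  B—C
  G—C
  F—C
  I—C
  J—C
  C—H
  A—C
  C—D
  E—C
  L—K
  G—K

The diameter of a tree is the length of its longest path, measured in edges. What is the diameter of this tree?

4

BFS from L reaches I last, at distance 4; BFS from I confirms no node is farther.
Path: L - K - G - C - I.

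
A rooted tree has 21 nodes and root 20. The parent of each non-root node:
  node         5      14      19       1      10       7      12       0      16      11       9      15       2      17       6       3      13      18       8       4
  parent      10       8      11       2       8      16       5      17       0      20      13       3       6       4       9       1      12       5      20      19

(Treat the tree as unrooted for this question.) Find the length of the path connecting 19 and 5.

5

Walking from 19: 19 – 11 – 20 – 8 – 10 – 5. Length 5.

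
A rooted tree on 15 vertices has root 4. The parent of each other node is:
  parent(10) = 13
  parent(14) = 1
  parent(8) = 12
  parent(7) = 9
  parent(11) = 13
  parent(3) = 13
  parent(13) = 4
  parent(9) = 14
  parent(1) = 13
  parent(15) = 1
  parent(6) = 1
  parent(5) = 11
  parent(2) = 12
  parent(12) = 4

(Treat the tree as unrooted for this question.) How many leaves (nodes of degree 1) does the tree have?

8

Degree-1 nodes: 2, 3, 5, 6, 7, 8, 10, 15 — 8 of them.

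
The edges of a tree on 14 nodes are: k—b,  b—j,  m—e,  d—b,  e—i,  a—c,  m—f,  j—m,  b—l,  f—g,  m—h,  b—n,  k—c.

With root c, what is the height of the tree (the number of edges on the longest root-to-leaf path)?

The longest root-to-leaf path is c – k – b – j – m – f – g (6 edges).

6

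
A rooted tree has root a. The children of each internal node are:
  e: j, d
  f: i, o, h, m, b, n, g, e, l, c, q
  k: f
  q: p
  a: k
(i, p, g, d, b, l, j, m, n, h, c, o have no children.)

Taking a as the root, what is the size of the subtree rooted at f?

15

f's subtree: {f, q, n, i, h, e, l, g, b, o, m, c, p, d, j}, size 15.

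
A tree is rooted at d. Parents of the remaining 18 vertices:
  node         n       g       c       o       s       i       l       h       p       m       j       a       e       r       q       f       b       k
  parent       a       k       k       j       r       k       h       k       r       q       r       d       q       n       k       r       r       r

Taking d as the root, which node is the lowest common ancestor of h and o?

Ancestors of h (toward the root): h, k, r, n, a, d.
Ancestors of o: o, j, r, n, a, d.
The deepest node appearing in both lists is r.

r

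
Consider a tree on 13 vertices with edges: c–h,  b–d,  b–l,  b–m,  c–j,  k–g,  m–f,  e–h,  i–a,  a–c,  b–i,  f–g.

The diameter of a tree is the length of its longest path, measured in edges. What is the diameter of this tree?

Starting from k, a farthest node is e at distance 9.
One longest path: k – g – f – m – b – i – a – c – h – e.
So the diameter is 9.

9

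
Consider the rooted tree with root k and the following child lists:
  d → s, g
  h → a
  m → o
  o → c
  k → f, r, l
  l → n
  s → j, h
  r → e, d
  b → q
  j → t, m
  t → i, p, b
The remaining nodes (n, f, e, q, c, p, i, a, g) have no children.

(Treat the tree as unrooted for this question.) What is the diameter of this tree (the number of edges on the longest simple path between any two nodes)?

9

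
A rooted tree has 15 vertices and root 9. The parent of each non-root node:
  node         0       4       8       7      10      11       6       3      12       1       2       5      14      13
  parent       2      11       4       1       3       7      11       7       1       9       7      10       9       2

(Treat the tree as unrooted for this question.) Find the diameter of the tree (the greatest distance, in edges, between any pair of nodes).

6

BFS from 14 reaches 5 last, at distance 6; BFS from 5 confirms no node is farther.
Path: 14 - 9 - 1 - 7 - 3 - 10 - 5.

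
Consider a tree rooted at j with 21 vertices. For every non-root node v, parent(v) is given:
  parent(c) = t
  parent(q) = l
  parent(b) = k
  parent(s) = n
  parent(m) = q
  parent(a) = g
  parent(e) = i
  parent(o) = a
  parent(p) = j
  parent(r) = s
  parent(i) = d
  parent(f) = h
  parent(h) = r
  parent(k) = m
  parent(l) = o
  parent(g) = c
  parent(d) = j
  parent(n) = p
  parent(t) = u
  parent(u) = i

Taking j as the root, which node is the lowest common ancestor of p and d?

j

p's ancestor chain is p, j and d's is d, j; they first meet at j.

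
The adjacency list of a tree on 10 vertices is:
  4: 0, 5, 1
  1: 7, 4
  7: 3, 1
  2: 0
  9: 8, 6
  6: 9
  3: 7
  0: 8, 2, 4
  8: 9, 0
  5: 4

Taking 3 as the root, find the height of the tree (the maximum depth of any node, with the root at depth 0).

6 sits deepest: 3–7–1–4–0–8–9–6 — 7 edges from the root.

7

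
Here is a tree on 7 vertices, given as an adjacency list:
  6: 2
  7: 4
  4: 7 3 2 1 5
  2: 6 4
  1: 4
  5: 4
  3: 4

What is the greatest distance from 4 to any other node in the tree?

2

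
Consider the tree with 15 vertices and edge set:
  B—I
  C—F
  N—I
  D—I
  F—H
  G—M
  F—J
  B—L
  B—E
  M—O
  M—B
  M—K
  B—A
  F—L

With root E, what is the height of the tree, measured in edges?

4

A deepest node is C, reached by E – B – L – F – C.
That path has 4 edges, so the height is 4.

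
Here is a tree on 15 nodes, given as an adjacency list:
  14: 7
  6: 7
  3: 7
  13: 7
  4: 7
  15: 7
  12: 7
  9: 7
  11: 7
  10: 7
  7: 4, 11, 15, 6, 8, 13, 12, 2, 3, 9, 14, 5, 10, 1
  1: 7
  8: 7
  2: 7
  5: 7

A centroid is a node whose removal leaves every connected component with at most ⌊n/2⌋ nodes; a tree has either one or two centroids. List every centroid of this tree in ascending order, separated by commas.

If 7 is removed the pieces have sizes 1, 1, 1, 1, 1, 1, 1, 1, 1, 1, 1, 1, 1, 1, all ≤ ⌊15/2⌋ = 7.
No neighbour of 7 does as well, so 7 is the unique centroid.

7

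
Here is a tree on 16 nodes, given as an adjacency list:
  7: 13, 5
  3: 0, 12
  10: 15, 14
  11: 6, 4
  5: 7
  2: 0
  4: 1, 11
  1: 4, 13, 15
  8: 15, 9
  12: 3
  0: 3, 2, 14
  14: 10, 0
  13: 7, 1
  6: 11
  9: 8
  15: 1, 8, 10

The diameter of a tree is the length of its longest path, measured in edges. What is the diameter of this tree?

9

BFS from 12 reaches 6 last, at distance 9; BFS from 6 confirms no node is farther.
Path: 12 - 3 - 0 - 14 - 10 - 15 - 1 - 4 - 11 - 6.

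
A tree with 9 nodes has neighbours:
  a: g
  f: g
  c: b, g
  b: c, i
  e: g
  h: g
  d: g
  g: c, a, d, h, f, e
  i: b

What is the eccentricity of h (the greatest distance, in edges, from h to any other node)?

Distances from h peak at 4, attained at i.
h – g – c – b – i

4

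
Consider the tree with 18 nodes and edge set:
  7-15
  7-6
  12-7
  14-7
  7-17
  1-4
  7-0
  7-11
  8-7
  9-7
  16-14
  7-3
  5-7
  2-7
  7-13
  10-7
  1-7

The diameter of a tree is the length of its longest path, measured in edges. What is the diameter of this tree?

4

A longest path is 4 - 1 - 7 - 14 - 16, with 4 edges.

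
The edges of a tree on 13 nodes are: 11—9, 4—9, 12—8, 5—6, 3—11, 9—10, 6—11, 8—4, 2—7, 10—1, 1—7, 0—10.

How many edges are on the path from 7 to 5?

The path is 7–1–10–9–11–6–5, which has 6 edges.

6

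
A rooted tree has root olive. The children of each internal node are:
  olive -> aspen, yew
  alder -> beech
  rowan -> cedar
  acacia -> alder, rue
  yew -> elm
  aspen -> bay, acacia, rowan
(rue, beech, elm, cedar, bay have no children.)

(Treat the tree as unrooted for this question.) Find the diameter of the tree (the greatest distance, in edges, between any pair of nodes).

6

Starting from elm, a farthest node is beech at distance 6.
One longest path: elm - yew - olive - aspen - acacia - alder - beech.
So the diameter is 6.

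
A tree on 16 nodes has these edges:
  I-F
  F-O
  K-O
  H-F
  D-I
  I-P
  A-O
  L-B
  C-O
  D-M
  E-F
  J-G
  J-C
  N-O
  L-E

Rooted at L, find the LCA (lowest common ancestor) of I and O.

F

Ancestors of I (toward the root): I, F, E, L.
Ancestors of O: O, F, E, L.
The deepest node appearing in both lists is F.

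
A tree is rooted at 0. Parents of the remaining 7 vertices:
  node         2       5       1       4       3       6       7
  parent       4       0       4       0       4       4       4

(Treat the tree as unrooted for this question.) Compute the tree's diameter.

3

A longest path is 5 – 0 – 4 – 3, with 3 edges.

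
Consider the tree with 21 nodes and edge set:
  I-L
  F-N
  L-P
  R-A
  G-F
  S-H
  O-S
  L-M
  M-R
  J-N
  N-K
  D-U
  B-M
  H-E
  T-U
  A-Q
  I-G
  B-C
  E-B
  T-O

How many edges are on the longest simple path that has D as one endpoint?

14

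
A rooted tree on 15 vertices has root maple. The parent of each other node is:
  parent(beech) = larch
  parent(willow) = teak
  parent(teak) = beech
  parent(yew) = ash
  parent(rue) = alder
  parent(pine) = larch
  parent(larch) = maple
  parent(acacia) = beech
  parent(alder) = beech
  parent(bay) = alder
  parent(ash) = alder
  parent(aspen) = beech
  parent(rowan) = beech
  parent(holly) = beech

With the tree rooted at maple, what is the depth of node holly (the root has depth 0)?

3

maple – larch – beech – holly — 3 edges.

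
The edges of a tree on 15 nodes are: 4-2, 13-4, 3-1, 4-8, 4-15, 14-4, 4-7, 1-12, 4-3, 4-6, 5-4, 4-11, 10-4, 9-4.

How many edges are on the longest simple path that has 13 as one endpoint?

4

The node farthest from 13 is 12, via 13-4-3-1-12 — 4 edges.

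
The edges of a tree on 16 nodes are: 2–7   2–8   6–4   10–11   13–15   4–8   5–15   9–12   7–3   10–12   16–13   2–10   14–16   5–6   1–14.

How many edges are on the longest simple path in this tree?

12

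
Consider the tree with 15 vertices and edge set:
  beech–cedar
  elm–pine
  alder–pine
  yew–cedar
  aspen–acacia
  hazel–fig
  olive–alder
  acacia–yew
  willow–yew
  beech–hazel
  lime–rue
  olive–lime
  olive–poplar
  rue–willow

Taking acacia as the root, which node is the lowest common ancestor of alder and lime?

lime

Ancestors of alder (toward the root): alder, olive, lime, rue, willow, yew, acacia.
Ancestors of lime: lime, rue, willow, yew, acacia.
The deepest node appearing in both lists is lime.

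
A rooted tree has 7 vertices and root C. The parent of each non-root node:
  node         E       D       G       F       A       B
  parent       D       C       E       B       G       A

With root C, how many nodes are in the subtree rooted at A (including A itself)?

3

Descendants of A (including itself): A, B, F. That's 3.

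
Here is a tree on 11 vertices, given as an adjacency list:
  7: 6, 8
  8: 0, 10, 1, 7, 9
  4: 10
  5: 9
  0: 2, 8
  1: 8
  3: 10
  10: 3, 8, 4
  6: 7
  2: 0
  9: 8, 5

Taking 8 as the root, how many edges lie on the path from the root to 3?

2

8 → 10 → 3 — 2 edges.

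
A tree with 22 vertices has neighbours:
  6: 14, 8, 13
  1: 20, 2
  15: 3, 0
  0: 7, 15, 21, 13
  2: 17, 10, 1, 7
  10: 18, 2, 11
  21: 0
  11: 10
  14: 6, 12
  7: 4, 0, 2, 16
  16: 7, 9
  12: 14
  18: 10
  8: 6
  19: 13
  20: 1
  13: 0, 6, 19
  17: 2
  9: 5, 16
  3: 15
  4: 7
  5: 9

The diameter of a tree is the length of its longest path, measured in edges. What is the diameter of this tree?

Starting from 12, a farthest node is 18 at distance 8.
One longest path: 12-14-6-13-0-7-2-10-18.
So the diameter is 8.

8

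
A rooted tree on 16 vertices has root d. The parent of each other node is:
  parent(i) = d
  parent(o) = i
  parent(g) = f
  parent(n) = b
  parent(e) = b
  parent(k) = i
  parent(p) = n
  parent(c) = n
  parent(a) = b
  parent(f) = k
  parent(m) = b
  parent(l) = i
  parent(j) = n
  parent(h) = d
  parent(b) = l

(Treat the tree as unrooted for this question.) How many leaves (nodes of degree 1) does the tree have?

The leaves are a, c, e, g, h, j, m, o, p.
That is 9 leaves.

9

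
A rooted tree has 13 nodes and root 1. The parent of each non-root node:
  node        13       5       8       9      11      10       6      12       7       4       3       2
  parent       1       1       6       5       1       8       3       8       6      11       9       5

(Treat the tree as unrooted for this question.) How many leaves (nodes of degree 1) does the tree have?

Exactly 6 nodes have a single neighbour: 2, 4, 7, 10, 12, 13.

6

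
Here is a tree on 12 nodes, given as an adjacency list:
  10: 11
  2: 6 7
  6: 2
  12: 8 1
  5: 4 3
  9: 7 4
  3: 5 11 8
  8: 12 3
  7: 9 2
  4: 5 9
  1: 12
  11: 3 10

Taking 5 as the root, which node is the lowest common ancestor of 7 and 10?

5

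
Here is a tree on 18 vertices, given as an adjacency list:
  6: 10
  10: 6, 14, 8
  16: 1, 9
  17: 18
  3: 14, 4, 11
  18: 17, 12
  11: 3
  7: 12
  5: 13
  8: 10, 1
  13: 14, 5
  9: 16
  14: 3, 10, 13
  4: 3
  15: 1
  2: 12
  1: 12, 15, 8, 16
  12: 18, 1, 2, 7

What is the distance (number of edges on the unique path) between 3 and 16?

Walking from 3: 3 – 14 – 10 – 8 – 1 – 16. Length 5.

5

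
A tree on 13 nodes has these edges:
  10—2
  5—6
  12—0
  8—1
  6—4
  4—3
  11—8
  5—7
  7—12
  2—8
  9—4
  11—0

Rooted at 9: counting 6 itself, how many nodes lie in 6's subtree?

Descendants of 6 (including itself): 6, 5, 7, 12, 0, 11, 8, 2, 1, 10. That's 10.

10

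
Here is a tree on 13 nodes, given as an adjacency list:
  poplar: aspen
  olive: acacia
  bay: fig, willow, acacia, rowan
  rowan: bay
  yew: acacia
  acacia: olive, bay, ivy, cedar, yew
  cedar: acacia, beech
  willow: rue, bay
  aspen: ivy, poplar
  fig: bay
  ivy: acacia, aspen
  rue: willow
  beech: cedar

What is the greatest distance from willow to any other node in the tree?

5

Distances from willow peak at 5, attained at poplar.
willow–bay–acacia–ivy–aspen–poplar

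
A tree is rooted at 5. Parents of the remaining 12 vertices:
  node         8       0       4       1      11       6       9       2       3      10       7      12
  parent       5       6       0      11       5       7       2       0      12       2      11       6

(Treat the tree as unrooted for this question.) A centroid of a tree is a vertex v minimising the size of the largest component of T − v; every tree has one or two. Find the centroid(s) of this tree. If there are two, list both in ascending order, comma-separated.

6

If 6 is removed the pieces have sizes 5, 5, 2, all ≤ ⌊13/2⌋ = 6.
No neighbour of 6 does as well, so 6 is the unique centroid.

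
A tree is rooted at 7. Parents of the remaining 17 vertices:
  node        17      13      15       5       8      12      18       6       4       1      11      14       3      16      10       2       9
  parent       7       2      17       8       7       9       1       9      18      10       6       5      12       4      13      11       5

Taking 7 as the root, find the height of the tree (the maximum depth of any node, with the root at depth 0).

12

A deepest node is 16, reached by 7 – 8 – 5 – 9 – 6 – 11 – 2 – 13 – 10 – 1 – 18 – 4 – 16.
That path has 12 edges, so the height is 12.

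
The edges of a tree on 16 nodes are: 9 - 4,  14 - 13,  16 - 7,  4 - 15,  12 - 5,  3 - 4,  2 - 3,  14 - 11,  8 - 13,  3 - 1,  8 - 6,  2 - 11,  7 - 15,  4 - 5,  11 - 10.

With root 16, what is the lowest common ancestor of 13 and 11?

11

Path 13→root: 13 14 11 2 3 4 15 7 16; path 11→root: 11 2 3 4 15 7 16.
First common node: 11.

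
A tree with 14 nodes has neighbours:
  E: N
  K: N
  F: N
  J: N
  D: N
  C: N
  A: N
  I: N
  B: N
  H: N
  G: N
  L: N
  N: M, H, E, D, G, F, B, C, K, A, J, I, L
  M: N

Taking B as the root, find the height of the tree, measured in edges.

2

A deepest node is A, reached by B – N – A.
That path has 2 edges, so the height is 2.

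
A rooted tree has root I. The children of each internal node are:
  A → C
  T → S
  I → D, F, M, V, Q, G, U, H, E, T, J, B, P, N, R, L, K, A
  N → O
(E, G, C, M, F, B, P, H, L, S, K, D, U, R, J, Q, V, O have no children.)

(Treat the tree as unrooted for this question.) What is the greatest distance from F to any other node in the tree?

A farthest node from F is S (O, C also at distance 3).
The path F-I-T-S has 3 edges.

3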